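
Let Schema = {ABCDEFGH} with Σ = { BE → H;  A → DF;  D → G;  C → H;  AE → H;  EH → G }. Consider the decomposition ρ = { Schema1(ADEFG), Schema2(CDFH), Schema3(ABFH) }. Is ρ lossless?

No

Chase test. Columns are ABCDEFGH; row i has aⱼ where attribute j ∈ Schemai, else bᵢⱼ.
Initial tableau (one row per fragment):
  row 1: a1 b12 b13 a4 a5 a6 a7 b18
  row 2: b21 b22 a3 a4 b25 a6 b27 a8
  row 3: a1 a2 b33 b34 b35 a6 b37 a8
Rows 1 and 3 agree on A; apply A→DF and equate their DF entries.
Rows 1 and 2 agree on D; apply D→G and equate their G entries.
Rows 1 and 3 agree on D; apply D→G and equate their G entries.
No row becomes fully distinguished — the join is lossy.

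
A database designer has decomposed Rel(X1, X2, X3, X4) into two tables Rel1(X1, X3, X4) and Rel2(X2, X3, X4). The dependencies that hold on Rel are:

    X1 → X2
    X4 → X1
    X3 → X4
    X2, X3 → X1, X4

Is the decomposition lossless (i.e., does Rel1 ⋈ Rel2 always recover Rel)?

Yes

Common attributes: Rel1 ∩ Rel2 = {X3, X4}.
Closure of {X3, X4}: X4 → X1 applies, adding X1; X1 → X2 applies, adding X2. So (X3, X4)⁺ = {X1, X2, X3, X4}.
This closure contains every attribute of Rel1, so Rel1 ∩ Rel2 → Rel1. The join is lossless.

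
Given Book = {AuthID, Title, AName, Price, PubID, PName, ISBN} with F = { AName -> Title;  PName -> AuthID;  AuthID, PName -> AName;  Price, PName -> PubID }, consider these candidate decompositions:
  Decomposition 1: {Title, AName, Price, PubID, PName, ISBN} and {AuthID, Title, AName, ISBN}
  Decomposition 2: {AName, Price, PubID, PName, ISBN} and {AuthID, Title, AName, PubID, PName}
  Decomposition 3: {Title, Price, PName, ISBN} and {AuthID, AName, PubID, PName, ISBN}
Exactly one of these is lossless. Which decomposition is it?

Decomposition 1: common = {Title, AName, ISBN}, closure = {Title, AName, ISBN} → lossy.
Decomposition 2: common = {AName, PubID, PName}, closure = {AuthID, Title, AName, PubID, PName} → lossless.
Decomposition 3: common = {PName, ISBN}, closure = {AuthID, Title, AName, PName, ISBN} → lossy.

Decomposition 2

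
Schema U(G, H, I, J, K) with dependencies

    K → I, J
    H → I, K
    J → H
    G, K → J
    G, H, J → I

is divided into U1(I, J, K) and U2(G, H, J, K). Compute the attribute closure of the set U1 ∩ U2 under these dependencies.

H, I, J, K

U1 ∩ U2 = {J, K}.
K → I, J applies, adding I
J → H applies, adding H
Closure: {H, I, J, K}.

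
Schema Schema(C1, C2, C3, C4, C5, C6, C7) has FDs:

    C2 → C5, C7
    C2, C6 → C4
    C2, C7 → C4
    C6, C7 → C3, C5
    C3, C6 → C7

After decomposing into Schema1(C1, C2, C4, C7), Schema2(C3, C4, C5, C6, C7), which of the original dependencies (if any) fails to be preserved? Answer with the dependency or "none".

C2 → C5, C7

Check C2 → C5, C7: no single fragment contains all of {C2, C5, C7}, and the restricted closure of {C2} across the fragments never reaches {C5, C7}.
C2, C6 → C4 is preserved.
C2, C7 → C4 is preserved.
C6, C7 → C3, C5 is preserved.
C3, C6 → C7 is preserved.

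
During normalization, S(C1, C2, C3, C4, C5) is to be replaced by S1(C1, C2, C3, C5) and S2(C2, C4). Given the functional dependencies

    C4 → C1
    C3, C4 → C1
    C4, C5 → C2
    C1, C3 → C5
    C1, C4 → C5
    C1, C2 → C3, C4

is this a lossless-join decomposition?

Common attributes: S1 ∩ S2 = {C2}.
No dependency enlarges {C2}, so (C2)⁺ = {C2}.
The closure contains neither all of S1 = {C1, C2, C3, C5} nor all of S2 = {C2, C4}, so the common attributes are not a superkey of either fragment. The join is lossy.

No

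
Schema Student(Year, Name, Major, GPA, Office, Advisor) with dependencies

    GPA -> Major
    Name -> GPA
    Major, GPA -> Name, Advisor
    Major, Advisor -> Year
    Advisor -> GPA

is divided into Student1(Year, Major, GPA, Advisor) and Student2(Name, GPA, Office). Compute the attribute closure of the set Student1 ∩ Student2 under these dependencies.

Year, Name, Major, GPA, Advisor

Student1 ∩ Student2 = {GPA}.
GPA → Major applies, adding Major
Major, GPA → Name, Advisor applies, adding Name, Advisor
Major, Advisor → Year applies, adding Year
Closure: {Year, Name, Major, GPA, Advisor}.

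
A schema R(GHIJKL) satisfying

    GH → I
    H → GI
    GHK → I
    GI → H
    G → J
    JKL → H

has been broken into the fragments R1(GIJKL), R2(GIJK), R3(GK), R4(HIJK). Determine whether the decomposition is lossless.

Chase test. Columns are GHIJKL; row i has aⱼ where attribute j ∈ Ri, else bᵢⱼ.
Initial tableau (one row per fragment):
  row 1: a1 b12 a3 a4 a5 a6
  row 2: a1 b22 a3 a4 a5 b26
  row 3: a1 b32 b33 b34 a5 b36
  row 4: b41 a2 a3 a4 a5 b46
Rows 1 and 2 agree on GI; apply GI→H and equate their H entries.
Rows 1 and 3 agree on G; apply G→J and equate their J entries.
No row becomes fully distinguished — the join is lossy.

No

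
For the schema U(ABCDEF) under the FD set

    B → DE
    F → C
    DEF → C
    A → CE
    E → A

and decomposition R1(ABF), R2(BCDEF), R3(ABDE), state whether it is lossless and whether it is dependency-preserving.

Lossless test (chase): Rows 1 and 2 agree on B; apply B→DE and equate their DE entries. Rows 1 and 2 agree on F; apply F→C and equate their C entries. Rows 1 and 3 agree on A; apply A→CE and equate their CE entries. Rows 1 and 2 agree on E; apply E→A and equate their A entries. Row 1 is now all distinguished symbols — the join is lossless.
Dependency preservation: A → CE is not contained in any single fragment, but the restricted closure of its left-hand side across the fragments still reaches the right-hand side; the remaining FDs each lie inside some fragment. All dependencies are preserved.

lossless and dependency-preserving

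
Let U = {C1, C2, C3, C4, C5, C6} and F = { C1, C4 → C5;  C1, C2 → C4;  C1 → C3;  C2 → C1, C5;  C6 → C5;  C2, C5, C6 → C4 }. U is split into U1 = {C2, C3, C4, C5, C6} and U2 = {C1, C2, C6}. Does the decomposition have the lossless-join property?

Common attributes: U1 ∩ U2 = {C2, C6}.
Closure of {C2, C6}: C2 → C1, C5 applies, adding C1, C5; C2, C5, C6 → C4 applies, adding C4; C1 → C3 applies, adding C3. So (C2, C6)⁺ = {C1, C2, C3, C4, C5, C6}.
This closure contains every attribute of U1, so U1 ∩ U2 → U1. The join is lossless.

Yes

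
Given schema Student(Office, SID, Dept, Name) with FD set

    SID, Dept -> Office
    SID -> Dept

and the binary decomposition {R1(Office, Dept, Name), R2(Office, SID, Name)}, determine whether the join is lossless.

Common attributes: R1 ∩ R2 = {Office, Name}.
No dependency enlarges {Office, Name}, so (Office, Name)⁺ = {Office, Name}.
The closure contains neither all of R1 = {Office, Dept, Name} nor all of R2 = {Office, SID, Name}, so the common attributes are not a superkey of either fragment. The join is lossy.

No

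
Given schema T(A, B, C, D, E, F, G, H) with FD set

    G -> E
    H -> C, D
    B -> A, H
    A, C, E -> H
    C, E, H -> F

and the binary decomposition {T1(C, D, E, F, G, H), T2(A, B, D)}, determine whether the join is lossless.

Common attributes: T1 ∩ T2 = {D}.
No dependency enlarges {D}, so (D)⁺ = {D}.
The closure contains neither all of T1 = {C, D, E, F, G, H} nor all of T2 = {A, B, D}, so the common attributes are not a superkey of either fragment. The join is lossy.

No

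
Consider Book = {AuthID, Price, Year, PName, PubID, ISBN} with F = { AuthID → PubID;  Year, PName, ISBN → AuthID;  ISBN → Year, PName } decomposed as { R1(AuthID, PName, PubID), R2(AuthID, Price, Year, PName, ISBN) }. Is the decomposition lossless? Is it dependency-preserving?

lossless and dependency-preserving

Lossless test: (AuthID, PName)⁺ = {AuthID, PName, PubID}, which contains all of one fragment — lossless.
Dependency preservation: every FD's attributes lie within a single fragment, so each can be enforced locally — preserved.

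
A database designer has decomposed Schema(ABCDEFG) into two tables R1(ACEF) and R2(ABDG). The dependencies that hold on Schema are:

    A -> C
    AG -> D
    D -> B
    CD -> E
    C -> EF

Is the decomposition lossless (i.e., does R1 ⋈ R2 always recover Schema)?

Yes

Common attributes: R1 ∩ R2 = {A}.
Closure of {A}: A → C applies, adding C; C → EF applies, adding EF. So (A)⁺ = {ACEF}.
This closure contains every attribute of R1, so R1 ∩ R2 → R1. The join is lossless.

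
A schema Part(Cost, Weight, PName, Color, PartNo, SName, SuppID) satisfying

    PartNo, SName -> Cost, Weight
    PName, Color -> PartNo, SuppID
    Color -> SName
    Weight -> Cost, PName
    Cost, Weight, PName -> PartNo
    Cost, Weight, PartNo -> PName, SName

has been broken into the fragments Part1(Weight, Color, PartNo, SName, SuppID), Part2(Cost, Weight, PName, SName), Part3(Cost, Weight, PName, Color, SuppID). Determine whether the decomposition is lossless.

Chase test. Columns are Cost, Weight, PName, Color, PartNo, SName, SuppID; row i has aⱼ where attribute j ∈ Parti, else bᵢⱼ.
Initial tableau (one row per fragment):
  row 1: b11 a2 b13 a4 a5 a6 a7
  row 2: a1 a2 a3 b24 b25 a6 b27
  row 3: a1 a2 a3 a4 b35 b36 a7
Rows 1 and 3 agree on Color; apply Color→SName and equate their SName entries.
Rows 1 and 2 agree on Weight; apply Weight→Cost, PName and equate their Cost, PName entries.
Rows 1 and 2 agree on Cost, Weight, PName; apply Cost, Weight, PName→PartNo and equate their PartNo entries.
Rows 1 and 3 agree on Cost, Weight, PName; apply Cost, Weight, PName→PartNo and equate their PartNo entries.
Row 1 is now all distinguished symbols — the join is lossless.

Yes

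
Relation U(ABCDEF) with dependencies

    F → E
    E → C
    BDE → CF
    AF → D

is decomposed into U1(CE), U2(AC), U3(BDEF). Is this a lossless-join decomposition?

Chase test. Columns are ABCDEF; row i has aⱼ where attribute j ∈ Ui, else bᵢⱼ.
Initial tableau (one row per fragment):
  row 1: b11 b12 a3 b14 a5 b16
  row 2: a1 b22 a3 b24 b25 b26
  row 3: b31 a2 b33 a4 a5 a6
Rows 1 and 3 agree on E; apply E→C and equate their C entries.
No row becomes fully distinguished — the join is lossy.

No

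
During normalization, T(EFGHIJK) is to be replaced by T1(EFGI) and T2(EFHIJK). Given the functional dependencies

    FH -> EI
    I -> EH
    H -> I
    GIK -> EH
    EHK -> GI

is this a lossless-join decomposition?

No

Common attributes: T1 ∩ T2 = {EFI}.
Closure of {EFI}: I → EH applies, adding H. So (EFI)⁺ = {EFHI}.
The closure contains neither all of T1 = {EFGI} nor all of T2 = {EFHIJK}, so the common attributes are not a superkey of either fragment. The join is lossy.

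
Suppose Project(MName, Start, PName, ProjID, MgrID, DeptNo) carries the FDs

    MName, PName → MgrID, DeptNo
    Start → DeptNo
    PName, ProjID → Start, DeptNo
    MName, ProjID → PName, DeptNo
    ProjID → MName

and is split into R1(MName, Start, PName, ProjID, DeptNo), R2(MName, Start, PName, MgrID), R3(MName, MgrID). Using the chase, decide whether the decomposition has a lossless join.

Chase test. Columns are MName, Start, PName, ProjID, MgrID, DeptNo; row i has aⱼ where attribute j ∈ Ri, else bᵢⱼ.
Initial tableau (one row per fragment):
  row 1: a1 a2 a3 a4 b15 a6
  row 2: a1 a2 a3 b24 a5 b26
  row 3: a1 b32 b33 b34 a5 b36
Rows 1 and 2 agree on MName, PName; apply MName, PName→MgrID, DeptNo and equate their MgrID, DeptNo entries.
Row 1 is now all distinguished symbols — the join is lossless.

Yes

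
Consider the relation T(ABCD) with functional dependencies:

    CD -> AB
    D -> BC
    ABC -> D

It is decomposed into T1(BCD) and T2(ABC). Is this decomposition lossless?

Common attributes: T1 ∩ T2 = {BC}.
No dependency enlarges {BC}, so (BC)⁺ = {BC}.
The closure contains neither all of T1 = {BCD} nor all of T2 = {ABC}, so the common attributes are not a superkey of either fragment. The join is lossy.

No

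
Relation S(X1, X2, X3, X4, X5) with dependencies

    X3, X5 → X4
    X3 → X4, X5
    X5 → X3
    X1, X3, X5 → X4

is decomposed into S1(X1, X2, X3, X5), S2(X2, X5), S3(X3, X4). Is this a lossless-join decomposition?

Yes

Chase test. Columns are X1, X2, X3, X4, X5; row i has aⱼ where attribute j ∈ Si, else bᵢⱼ.
Initial tableau (one row per fragment):
  row 1: a1 a2 a3 b14 a5
  row 2: b21 a2 b23 b24 a5
  row 3: b31 b32 a3 a4 b35
Rows 1 and 3 agree on X3; apply X3→X4, X5 and equate their X4, X5 entries.
Rows 1 and 2 agree on X5; apply X5→X3 and equate their X3 entries.
Rows 1 and 2 agree on X3, X5; apply X3, X5→X4 and equate their X4 entries.
Row 1 is now all distinguished symbols — the join is lossless.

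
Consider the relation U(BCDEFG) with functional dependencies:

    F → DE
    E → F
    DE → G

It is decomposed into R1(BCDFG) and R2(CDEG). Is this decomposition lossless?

No

Common attributes: R1 ∩ R2 = {CDG}.
No dependency enlarges {CDG}, so (CDG)⁺ = {CDG}.
The closure contains neither all of R1 = {BCDFG} nor all of R2 = {CDEG}, so the common attributes are not a superkey of either fragment. The join is lossy.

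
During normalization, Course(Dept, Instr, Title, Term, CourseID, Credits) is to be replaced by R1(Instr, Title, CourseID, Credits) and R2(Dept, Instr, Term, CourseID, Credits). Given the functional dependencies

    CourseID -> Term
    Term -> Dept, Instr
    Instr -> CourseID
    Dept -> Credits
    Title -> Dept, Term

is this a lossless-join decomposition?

Yes

Common attributes: R1 ∩ R2 = {Instr, CourseID, Credits}.
Closure of {Instr, CourseID, Credits}: CourseID → Term applies, adding Term; Term → Dept, Instr applies, adding Dept. So (Instr, CourseID, Credits)⁺ = {Dept, Instr, Term, CourseID, Credits}.
This closure contains every attribute of R2, so R1 ∩ R2 → R2. The join is lossless.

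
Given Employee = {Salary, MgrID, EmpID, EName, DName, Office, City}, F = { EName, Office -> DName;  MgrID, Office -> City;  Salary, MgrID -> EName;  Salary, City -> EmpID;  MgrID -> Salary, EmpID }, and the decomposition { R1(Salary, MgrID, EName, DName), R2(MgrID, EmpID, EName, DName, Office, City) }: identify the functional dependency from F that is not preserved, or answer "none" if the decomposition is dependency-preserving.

Salary, City -> EmpID

Check Salary, City → EmpID: no single fragment contains all of {Salary, EmpID, City}, and the restricted closure of {Salary, City} across the fragments never reaches {EmpID}.
EName, Office → DName is preserved.
MgrID, Office → City is preserved.
Salary, MgrID → EName is preserved.
MgrID → Salary, EmpID is preserved.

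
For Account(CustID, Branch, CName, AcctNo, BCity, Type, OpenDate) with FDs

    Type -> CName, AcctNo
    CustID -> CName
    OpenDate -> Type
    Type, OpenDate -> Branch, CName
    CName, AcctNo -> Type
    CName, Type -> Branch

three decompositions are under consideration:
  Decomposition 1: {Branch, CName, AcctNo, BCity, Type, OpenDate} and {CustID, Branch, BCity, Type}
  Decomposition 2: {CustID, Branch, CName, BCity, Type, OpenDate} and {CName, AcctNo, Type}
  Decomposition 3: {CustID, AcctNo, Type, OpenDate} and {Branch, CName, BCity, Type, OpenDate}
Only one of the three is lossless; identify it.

Decomposition 1: common = {Branch, BCity, Type}, closure = {Branch, CName, AcctNo, BCity, Type} → lossy.
Decomposition 2: common = {CName, Type}, closure = {Branch, CName, AcctNo, Type} → lossless.
Decomposition 3: common = {Type, OpenDate}, closure = {Branch, CName, AcctNo, Type, OpenDate} → lossy.

Decomposition 2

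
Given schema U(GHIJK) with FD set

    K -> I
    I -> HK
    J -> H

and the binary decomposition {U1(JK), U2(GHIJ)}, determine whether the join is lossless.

No

Common attributes: U1 ∩ U2 = {J}.
Closure of {J}: J → H applies, adding H. So (J)⁺ = {HJ}.
The closure contains neither all of U1 = {JK} nor all of U2 = {GHIJ}, so the common attributes are not a superkey of either fragment. The join is lossy.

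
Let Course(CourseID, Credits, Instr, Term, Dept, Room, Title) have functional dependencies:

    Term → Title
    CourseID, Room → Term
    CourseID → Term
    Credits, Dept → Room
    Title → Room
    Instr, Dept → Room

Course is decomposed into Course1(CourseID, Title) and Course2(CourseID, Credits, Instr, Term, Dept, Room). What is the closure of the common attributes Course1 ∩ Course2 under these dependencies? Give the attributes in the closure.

Course1 ∩ Course2 = {CourseID}.
CourseID → Term applies, adding Term
Term → Title applies, adding Title
Title → Room applies, adding Room
Closure: {CourseID, Term, Room, Title}.

CourseID, Term, Room, Title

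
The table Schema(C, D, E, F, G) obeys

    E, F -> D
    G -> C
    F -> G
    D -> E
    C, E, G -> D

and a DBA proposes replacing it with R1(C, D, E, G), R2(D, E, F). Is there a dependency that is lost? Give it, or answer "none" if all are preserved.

Check F → G: no single fragment contains all of {F, G}, and the restricted closure of {F} across the fragments never reaches {G}.
E, F → D is preserved.
G → C is preserved.
D → E is preserved.
C, E, G → D is preserved.

F -> G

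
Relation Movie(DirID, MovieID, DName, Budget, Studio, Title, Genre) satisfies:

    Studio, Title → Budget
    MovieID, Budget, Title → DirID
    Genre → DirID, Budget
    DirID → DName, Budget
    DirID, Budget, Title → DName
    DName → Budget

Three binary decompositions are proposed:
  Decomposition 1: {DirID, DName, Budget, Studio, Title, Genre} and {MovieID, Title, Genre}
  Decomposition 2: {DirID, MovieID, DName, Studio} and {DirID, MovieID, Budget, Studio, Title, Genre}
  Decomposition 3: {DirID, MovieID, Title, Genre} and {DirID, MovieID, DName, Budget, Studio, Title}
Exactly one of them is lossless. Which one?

Decomposition 1: common = {Title, Genre}, closure = {DirID, DName, Budget, Title, Genre} → lossy.
Decomposition 2: common = {DirID, MovieID, Studio}, closure = {DirID, MovieID, DName, Budget, Studio} → lossless.
Decomposition 3: common = {DirID, MovieID, Title}, closure = {DirID, MovieID, DName, Budget, Title} → lossy.

Decomposition 2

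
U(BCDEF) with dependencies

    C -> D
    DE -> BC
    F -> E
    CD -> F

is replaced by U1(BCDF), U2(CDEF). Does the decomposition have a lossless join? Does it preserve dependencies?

lossless and dependency-preserving

Lossless test: (CDF)⁺ = {BCDEF}, which contains all of one fragment — lossless.
Dependency preservation: DE → BC is not contained in any single fragment, but the restricted closure of its left-hand side across the fragments still reaches the right-hand side; the remaining FDs each lie inside some fragment. All dependencies are preserved.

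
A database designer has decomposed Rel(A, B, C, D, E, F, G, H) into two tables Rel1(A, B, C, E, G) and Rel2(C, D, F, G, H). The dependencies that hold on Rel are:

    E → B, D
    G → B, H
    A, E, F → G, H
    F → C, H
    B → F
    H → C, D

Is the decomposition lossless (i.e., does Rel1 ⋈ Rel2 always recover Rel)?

Common attributes: Rel1 ∩ Rel2 = {C, G}.
Closure of {C, G}: G → B, H applies, adding B, H; B → F applies, adding F; H → C, D applies, adding D. So (C, G)⁺ = {B, C, D, F, G, H}.
This closure contains every attribute of Rel2, so Rel1 ∩ Rel2 → Rel2. The join is lossless.

Yes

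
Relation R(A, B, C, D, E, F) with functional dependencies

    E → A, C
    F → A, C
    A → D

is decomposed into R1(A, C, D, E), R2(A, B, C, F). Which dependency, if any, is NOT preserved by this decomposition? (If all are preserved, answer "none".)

E → A, C lies within R1.
F → A, C lies within R2.
A → D lies within R1.
Every dependency is enforceable on the fragments, so the decomposition is dependency-preserving.

none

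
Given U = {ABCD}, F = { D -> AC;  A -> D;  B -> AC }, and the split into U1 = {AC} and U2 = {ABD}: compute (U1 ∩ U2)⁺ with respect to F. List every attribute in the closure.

U1 ∩ U2 = {A}.
A → D applies, adding D
D → AC applies, adding C
Closure: {ACD}.

ACD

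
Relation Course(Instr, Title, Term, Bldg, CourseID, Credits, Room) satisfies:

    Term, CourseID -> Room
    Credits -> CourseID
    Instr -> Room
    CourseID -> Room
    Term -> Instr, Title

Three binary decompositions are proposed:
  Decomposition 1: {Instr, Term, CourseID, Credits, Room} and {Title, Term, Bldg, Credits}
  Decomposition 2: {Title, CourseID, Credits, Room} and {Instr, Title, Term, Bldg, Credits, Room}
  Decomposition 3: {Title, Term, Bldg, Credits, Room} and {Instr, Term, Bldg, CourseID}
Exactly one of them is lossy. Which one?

Decomposition 3

Decomposition 1: common = {Term, Credits}, closure = {Instr, Title, Term, CourseID, Credits, Room} → lossless.
Decomposition 2: common = {Title, Credits, Room}, closure = {Title, CourseID, Credits, Room} → lossless.
Decomposition 3: common = {Term, Bldg}, closure = {Instr, Title, Term, Bldg, Room} → lossy.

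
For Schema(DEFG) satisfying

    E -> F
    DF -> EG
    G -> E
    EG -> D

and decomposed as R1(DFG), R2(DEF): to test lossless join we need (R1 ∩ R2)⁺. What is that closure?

R1 ∩ R2 = {DF}.
DF → EG applies, adding EG
Closure: {DEFG}.

DEFG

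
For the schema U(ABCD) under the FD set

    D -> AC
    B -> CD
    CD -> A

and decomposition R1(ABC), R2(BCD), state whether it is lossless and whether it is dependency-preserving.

lossless but not dependency-preserving

Lossless test: (BC)⁺ = {ABCD}, which contains all of one fragment — lossless.
Dependency preservation: the restricted closure of {D} across the fragments never reaches {AC}, so D → AC cannot be enforced without a join — not preserved.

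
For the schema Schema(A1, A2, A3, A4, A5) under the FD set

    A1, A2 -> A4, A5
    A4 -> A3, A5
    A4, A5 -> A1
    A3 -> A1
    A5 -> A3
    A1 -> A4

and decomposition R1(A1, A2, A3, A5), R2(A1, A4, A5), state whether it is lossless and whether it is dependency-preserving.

lossless and dependency-preserving

Lossless test: (A1, A5)⁺ = {A1, A3, A4, A5}, which contains all of one fragment — lossless.
Dependency preservation: A1, A2 → A4, A5; A4 → A3, A5 are not contained in any single fragment, but the restricted closure of each left-hand side across the fragments still reaches the right-hand side; the remaining FDs each lie inside some fragment. All dependencies are preserved.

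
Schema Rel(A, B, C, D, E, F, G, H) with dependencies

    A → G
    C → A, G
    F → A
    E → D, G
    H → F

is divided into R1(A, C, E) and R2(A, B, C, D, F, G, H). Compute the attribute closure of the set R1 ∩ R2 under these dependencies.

R1 ∩ R2 = {A, C}.
A → G applies, adding G
Closure: {A, C, G}.

A, C, G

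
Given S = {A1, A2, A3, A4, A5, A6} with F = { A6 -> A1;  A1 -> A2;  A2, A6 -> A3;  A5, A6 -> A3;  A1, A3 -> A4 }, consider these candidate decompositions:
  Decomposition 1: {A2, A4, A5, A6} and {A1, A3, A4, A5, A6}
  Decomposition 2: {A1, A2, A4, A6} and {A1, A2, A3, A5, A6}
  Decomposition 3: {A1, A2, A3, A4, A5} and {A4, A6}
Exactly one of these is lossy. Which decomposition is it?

Decomposition 3

Decomposition 1: common = {A4, A5, A6}, closure = {A1, A2, A3, A4, A5, A6} → lossless.
Decomposition 2: common = {A1, A2, A6}, closure = {A1, A2, A3, A4, A6} → lossless.
Decomposition 3: common = {A4}, closure = {A4} → lossy.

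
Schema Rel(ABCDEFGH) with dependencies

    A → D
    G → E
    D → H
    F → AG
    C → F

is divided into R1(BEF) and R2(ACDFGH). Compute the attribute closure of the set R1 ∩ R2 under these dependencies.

R1 ∩ R2 = {F}.
F → AG applies, adding AG
A → D applies, adding D
G → E applies, adding E
D → H applies, adding H
Closure: {ADEFGH}.

ADEFGH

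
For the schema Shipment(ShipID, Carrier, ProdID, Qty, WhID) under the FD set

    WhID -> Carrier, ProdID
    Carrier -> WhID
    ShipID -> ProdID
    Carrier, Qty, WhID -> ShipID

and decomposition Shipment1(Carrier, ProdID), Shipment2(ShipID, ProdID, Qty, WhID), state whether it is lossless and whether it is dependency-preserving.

lossy and not dependency-preserving

Lossless test: (ProdID)⁺ = {ProdID}, which is a superkey of neither fragment — lossy.
Dependency preservation: the restricted closure of {WhID} across the fragments never reaches {Carrier, ProdID}, so WhID → Carrier, ProdID cannot be enforced without a join — not preserved.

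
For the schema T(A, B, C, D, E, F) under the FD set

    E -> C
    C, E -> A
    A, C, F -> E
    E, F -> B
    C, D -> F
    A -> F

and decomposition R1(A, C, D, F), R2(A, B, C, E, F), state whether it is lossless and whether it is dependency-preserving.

lossless and dependency-preserving

Lossless test: (A, C, F)⁺ = {A, B, C, E, F}, which contains all of one fragment — lossless.
Dependency preservation: every FD's attributes lie within a single fragment, so each can be enforced locally — preserved.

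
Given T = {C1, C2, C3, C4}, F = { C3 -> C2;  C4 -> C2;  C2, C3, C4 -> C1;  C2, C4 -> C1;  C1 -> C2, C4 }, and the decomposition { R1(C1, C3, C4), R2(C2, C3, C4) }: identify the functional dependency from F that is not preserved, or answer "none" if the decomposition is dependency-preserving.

C3 → C2 lies within R2.
C4 → C2 lies within R2.
C2, C3, C4 → C1: restricted closure across fragments reaches C1.
C2, C4 → C1: restricted closure across fragments reaches C1.
C1 → C2, C4: restricted closure across fragments reaches C2, C4.
Every dependency is enforceable on the fragments, so the decomposition is dependency-preserving.

none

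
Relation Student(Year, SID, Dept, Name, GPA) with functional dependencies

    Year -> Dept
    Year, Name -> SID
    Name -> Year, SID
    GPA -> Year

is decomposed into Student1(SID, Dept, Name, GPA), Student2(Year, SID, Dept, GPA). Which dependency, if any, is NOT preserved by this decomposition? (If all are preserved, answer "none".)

Check Name → Year, SID: no single fragment contains all of {Year, SID, Name}, and the restricted closure of {Name} across the fragments never reaches {Year, SID}.
Year → Dept is preserved.
Year, Name → SID is preserved.
GPA → Year is preserved.

Name -> Year, SID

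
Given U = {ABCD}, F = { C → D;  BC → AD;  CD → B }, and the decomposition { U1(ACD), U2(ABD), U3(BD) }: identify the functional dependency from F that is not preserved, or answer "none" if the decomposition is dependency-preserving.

Check CD → B: no single fragment contains all of {BCD}, and the restricted closure of {CD} across the fragments never reaches {B}.
C → D is preserved.
BC → AD is preserved.

CD → B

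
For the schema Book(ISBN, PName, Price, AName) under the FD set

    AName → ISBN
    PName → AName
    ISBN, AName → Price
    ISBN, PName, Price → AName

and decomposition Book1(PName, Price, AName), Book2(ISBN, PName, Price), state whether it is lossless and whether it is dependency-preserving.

lossless but not dependency-preserving

Lossless test: (PName, Price)⁺ = {ISBN, PName, Price, AName}, which contains all of one fragment — lossless.
Dependency preservation: the restricted closure of {AName} across the fragments never reaches {ISBN}, so AName → ISBN cannot be enforced without a join — not preserved.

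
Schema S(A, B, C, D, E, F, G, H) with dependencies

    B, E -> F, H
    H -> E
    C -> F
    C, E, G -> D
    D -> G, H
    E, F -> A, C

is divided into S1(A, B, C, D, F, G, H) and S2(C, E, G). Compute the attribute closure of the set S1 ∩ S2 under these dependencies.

C, F, G

S1 ∩ S2 = {C, G}.
C → F applies, adding F
Closure: {C, F, G}.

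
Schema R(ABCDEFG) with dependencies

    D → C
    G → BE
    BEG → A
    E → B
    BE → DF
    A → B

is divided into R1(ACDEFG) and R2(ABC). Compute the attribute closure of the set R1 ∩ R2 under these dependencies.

R1 ∩ R2 = {AC}.
A → B applies, adding B
Closure: {ABC}.

ABC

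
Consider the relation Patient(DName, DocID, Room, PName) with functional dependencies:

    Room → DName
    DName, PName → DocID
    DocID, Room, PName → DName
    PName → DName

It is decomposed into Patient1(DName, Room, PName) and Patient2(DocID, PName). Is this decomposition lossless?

Common attributes: Patient1 ∩ Patient2 = {PName}.
Closure of {PName}: PName → DName applies, adding DName; DName, PName → DocID applies, adding DocID. So (PName)⁺ = {DName, DocID, PName}.
This closure contains every attribute of Patient2, so Patient1 ∩ Patient2 → Patient2. The join is lossless.

Yes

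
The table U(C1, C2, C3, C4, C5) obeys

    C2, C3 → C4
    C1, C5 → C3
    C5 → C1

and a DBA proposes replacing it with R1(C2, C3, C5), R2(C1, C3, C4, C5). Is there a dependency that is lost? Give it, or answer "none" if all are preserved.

Check C2, C3 → C4: no single fragment contains all of {C2, C3, C4}, and the restricted closure of {C2, C3} across the fragments never reaches {C4}.
C1, C5 → C3 is preserved.
C5 → C1 is preserved.

C2, C3 → C4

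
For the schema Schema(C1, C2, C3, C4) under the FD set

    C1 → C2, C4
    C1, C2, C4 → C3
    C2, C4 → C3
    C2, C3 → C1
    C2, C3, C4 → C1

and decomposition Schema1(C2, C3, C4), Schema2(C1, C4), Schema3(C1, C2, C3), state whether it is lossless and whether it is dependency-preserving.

lossless and dependency-preserving

Lossless test (chase): Rows 2 and 3 agree on C1; apply C1→C2, C4 and equate their C2, C4 entries. Rows 2 and 3 agree on C1, C2, C4; apply C1, C2, C4→C3 and equate their C3 entries. Rows 1 and 2 agree on C2, C3; apply C2, C3→C1 and equate their C1 entries. Row 1 is now all distinguished symbols — the join is lossless.
Dependency preservation: C1 → C2, C4; C1, C2, C4 → C3; C2, C3, C4 → C1 are not contained in any single fragment, but the restricted closure of each left-hand side across the fragments still reaches the right-hand side; the remaining FDs each lie inside some fragment. All dependencies are preserved.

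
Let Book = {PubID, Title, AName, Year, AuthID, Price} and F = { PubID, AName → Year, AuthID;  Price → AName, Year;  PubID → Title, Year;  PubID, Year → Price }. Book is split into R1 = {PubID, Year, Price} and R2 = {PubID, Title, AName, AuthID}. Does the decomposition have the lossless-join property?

Yes

Common attributes: R1 ∩ R2 = {PubID}.
Closure of {PubID}: PubID → Title, Year applies, adding Title, Year; PubID, Year → Price applies, adding Price; Price → AName, Year applies, adding AName; PubID, AName → Year, AuthID applies, adding AuthID. So (PubID)⁺ = {PubID, Title, AName, Year, AuthID, Price}.
This closure contains every attribute of R1, so R1 ∩ R2 → R1. The join is lossless.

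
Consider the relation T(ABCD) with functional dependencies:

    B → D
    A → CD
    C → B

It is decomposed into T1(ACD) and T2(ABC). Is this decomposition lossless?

Common attributes: T1 ∩ T2 = {AC}.
Closure of {AC}: A → CD applies, adding D; C → B applies, adding B. So (AC)⁺ = {ABCD}.
This closure contains every attribute of T1, so T1 ∩ T2 → T1. The join is lossless.

Yes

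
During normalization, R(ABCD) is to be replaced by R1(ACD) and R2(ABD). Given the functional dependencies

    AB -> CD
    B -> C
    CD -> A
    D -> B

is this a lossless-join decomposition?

Yes

Common attributes: R1 ∩ R2 = {AD}.
Closure of {AD}: D → B applies, adding B; AB → CD applies, adding C. So (AD)⁺ = {ABCD}.
This closure contains every attribute of R1, so R1 ∩ R2 → R1. The join is lossless.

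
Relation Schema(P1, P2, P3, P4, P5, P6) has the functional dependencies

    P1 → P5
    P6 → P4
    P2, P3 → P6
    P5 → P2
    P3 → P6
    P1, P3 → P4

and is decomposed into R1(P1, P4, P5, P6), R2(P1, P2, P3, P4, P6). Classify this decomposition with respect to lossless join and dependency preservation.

Lossless test: (P1, P4, P6)⁺ = {P1, P2, P4, P5, P6}, which contains all of one fragment — lossless.
Dependency preservation: the restricted closure of {P5} across the fragments never reaches {P2}, so P5 → P2 cannot be enforced without a join — not preserved.

lossless but not dependency-preserving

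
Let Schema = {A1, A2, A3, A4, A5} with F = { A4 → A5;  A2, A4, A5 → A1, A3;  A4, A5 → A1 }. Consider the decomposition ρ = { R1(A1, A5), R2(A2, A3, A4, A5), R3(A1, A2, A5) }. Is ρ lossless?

Chase test. Columns are A1, A2, A3, A4, A5; row i has aⱼ where attribute j ∈ Ri, else bᵢⱼ.
Initial tableau (one row per fragment):
  row 1: a1 b12 b13 b14 a5
  row 2: b21 a2 a3 a4 a5
  row 3: a1 a2 b33 b34 a5
No row becomes fully distinguished — the join is lossy.

No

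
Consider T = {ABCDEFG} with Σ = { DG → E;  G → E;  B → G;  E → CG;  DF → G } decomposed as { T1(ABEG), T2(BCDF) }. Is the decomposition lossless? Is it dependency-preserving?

Lossless test: (B)⁺ = {BCEG}, which is a superkey of neither fragment — lossy.
Dependency preservation: the restricted closure of {E} across the fragments never reaches {CG}, so E → CG cannot be enforced without a join — not preserved.

lossy and not dependency-preserving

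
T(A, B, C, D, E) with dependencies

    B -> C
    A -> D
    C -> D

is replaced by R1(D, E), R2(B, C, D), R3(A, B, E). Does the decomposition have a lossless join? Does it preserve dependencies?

lossless but not dependency-preserving

Lossless test (chase): Rows 2 and 3 agree on B; apply B→C and equate their C entries. Rows 2 and 3 agree on C; apply C→D and equate their D entries. Row 3 is now all distinguished symbols — the join is lossless.
Dependency preservation: the restricted closure of {A} across the fragments never reaches {D}, so A → D cannot be enforced without a join — not preserved.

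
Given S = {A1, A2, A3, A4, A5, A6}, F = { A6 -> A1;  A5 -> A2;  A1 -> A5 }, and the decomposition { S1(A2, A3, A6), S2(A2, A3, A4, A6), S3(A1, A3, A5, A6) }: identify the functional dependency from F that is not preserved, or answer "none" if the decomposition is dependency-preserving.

A5 -> A2

Check A5 → A2: no single fragment contains all of {A2, A5}, and the restricted closure of {A5} across the fragments never reaches {A2}.
A6 → A1 is preserved.
A1 → A5 is preserved.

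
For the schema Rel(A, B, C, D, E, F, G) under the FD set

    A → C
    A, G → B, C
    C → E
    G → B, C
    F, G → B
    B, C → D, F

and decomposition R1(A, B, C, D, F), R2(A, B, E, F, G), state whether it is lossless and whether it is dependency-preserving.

lossless but not dependency-preserving

Lossless test: (A, B, F)⁺ = {A, B, C, D, E, F}, which contains all of one fragment — lossless.
Dependency preservation: the restricted closure of {C} across the fragments never reaches {E}, so C → E cannot be enforced without a join — not preserved.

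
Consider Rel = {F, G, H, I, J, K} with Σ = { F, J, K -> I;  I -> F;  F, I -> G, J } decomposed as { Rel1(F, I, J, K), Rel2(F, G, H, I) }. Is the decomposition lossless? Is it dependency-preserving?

lossy but dependency-preserving

Lossless test: (F, I)⁺ = {F, G, I, J}, which is a superkey of neither fragment — lossy.
Dependency preservation: F, I → G, J is not contained in any single fragment, but the restricted closure of its left-hand side across the fragments still reaches the right-hand side; the remaining FDs each lie inside some fragment. All dependencies are preserved.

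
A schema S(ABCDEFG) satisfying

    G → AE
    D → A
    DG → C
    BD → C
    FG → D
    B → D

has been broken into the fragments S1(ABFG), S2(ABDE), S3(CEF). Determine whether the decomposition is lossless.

Chase test. Columns are ABCDEFG; row i has aⱼ where attribute j ∈ Si, else bᵢⱼ.
Initial tableau (one row per fragment):
  row 1: a1 a2 b13 b14 b15 a6 a7
  row 2: a1 a2 b23 a4 a5 b26 b27
  row 3: b31 b32 a3 b34 a5 a6 b37
Rows 1 and 2 agree on B; apply B→D and equate their D entries.
Rows 1 and 2 agree on BD; apply BD→C and equate their C entries.
No row becomes fully distinguished — the join is lossy.

No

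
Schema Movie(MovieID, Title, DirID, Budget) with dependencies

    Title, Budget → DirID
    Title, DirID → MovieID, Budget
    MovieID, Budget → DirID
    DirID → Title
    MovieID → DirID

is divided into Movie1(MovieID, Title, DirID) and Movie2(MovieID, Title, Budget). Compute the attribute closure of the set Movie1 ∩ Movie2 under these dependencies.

Movie1 ∩ Movie2 = {MovieID, Title}.
MovieID → DirID applies, adding DirID
Title, DirID → MovieID, Budget applies, adding Budget
Closure: {MovieID, Title, DirID, Budget}.

MovieID, Title, DirID, Budget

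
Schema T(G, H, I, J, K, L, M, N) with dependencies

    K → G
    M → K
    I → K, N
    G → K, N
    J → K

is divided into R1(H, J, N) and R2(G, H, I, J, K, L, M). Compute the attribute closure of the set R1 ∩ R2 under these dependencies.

R1 ∩ R2 = {H, J}.
J → K applies, adding K
K → G applies, adding G
G → K, N applies, adding N
Closure: {G, H, J, K, N}.

G, H, J, K, N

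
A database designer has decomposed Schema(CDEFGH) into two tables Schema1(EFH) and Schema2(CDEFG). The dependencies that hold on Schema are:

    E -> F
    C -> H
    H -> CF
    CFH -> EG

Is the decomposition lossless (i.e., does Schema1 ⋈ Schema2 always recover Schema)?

Common attributes: Schema1 ∩ Schema2 = {EF}.
No dependency enlarges {EF}, so (EF)⁺ = {EF}.
The closure contains neither all of Schema1 = {EFH} nor all of Schema2 = {CDEFG}, so the common attributes are not a superkey of either fragment. The join is lossy.

No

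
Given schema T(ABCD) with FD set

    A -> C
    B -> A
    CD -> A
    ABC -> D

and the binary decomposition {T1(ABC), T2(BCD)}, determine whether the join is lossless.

Yes

Common attributes: T1 ∩ T2 = {BC}.
Closure of {BC}: B → A applies, adding A; ABC → D applies, adding D. So (BC)⁺ = {ABCD}.
This closure contains every attribute of T1, so T1 ∩ T2 → T1. The join is lossless.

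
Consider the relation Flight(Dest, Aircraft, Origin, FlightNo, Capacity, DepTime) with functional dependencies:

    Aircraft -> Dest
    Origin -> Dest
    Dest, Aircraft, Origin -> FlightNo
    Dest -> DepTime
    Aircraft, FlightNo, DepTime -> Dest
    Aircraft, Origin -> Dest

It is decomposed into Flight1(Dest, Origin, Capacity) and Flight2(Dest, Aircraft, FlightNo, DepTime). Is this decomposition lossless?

No

Common attributes: Flight1 ∩ Flight2 = {Dest}.
Closure of {Dest}: Dest → DepTime applies, adding DepTime. So (Dest)⁺ = {Dest, DepTime}.
The closure contains neither all of Flight1 = {Dest, Origin, Capacity} nor all of Flight2 = {Dest, Aircraft, FlightNo, DepTime}, so the common attributes are not a superkey of either fragment. The join is lossy.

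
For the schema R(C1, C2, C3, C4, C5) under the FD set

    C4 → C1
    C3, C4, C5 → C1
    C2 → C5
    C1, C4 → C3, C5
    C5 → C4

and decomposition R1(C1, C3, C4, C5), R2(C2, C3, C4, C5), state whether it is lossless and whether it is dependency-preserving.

Lossless test: (C3, C4, C5)⁺ = {C1, C3, C4, C5}, which contains all of one fragment — lossless.
Dependency preservation: every FD's attributes lie within a single fragment, so each can be enforced locally — preserved.

lossless and dependency-preserving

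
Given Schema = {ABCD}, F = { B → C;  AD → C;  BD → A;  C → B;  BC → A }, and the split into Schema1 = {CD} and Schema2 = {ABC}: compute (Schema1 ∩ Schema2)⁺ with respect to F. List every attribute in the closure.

Schema1 ∩ Schema2 = {C}.
C → B applies, adding B
BC → A applies, adding A
Closure: {ABC}.

ABC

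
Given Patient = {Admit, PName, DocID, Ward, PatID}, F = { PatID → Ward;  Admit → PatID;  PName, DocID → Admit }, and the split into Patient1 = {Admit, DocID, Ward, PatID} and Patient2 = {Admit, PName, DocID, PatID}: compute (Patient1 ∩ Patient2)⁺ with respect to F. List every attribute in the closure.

Admit, DocID, Ward, PatID

Patient1 ∩ Patient2 = {Admit, DocID, PatID}.
PatID → Ward applies, adding Ward
Closure: {Admit, DocID, Ward, PatID}.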